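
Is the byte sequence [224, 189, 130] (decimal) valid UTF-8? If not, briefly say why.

valid

Leading byte 0xE0 = 11100000 → 3-byte form.
Continuation bytes 0xBD=10111101, 0x82=10000010 all match 10xxxxxx.
Decoded value 0xF42 is ≥ 0x800 (shortest form) and not a surrogate.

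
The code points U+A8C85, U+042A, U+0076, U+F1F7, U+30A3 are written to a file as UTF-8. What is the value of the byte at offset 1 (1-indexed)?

1-indexed offset 1 is 0-indexed offset 0.
U+A8C85 → 4-byte form F2 A8 B2 85 at offsets 0–3.
Offset 0 falls in char 1's range; it's byte 1 of F2 A8 B2 85 = 0xF2.

0xF2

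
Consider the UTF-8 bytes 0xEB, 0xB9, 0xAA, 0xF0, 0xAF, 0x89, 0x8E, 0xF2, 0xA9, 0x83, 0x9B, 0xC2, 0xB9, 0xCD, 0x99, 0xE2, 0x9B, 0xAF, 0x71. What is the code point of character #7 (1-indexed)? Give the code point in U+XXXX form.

U+0071

Offset 0: leading byte 0xEB = 11101011 → 3-byte char #1 = EB B9 AA.
Offset 3: leading byte 0xF0 = 11110000 → 4-byte char #2 = F0 AF 89 8E.
Offset 7: leading byte 0xF2 = 11110010 → 4-byte char #3 = F2 A9 83 9B.
Offset 11: leading byte 0xC2 = 11000010 → 2-byte char #4 = C2 B9.
Offset 13: leading byte 0xCD = 11001101 → 2-byte char #5 = CD 99.
Offset 15: leading byte 0xE2 = 11100010 → 3-byte char #6 = E2 9B AF.
Offset 18: leading byte 0x71 = 01110001 → 1-byte char #7 = 71.
Leading byte 0x71 = 01110001 matches 0xxxxxxx → 1-byte sequence.
Byte 1: 0x71 = 01110001, payload 1110001 (7 bits).
Concatenate: 1110001 = 0x71 (7 bits → U+0071).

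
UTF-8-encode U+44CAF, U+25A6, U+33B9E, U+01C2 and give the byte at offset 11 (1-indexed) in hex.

0x9E

1-indexed offset 11 is 0-indexed offset 10.
U+44CAF → 4-byte form F1 84 B2 AF at offsets 0–3.
U+25A6 → 3-byte form E2 96 A6 at offsets 4–6.
U+33B9E → 4-byte form F0 B3 AE 9E at offsets 7–10.
Offset 10 falls in char 3's range; it's byte 4 of F0 B3 AE 9E = 0x9E.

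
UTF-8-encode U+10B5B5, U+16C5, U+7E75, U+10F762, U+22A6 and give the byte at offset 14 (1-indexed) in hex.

0xA2

1-indexed offset 14 is 0-indexed offset 13.
U+10B5B5 → 4-byte form F4 8B 96 B5 at offsets 0–3.
U+16C5 → 3-byte form E1 9B 85 at offsets 4–6.
U+7E75 → 3-byte form E7 B9 B5 at offsets 7–9.
U+10F762 → 4-byte form F4 8F 9D A2 at offsets 10–13.
Offset 13 falls in char 4's range; it's byte 4 of F4 8F 9D A2 = 0xA2.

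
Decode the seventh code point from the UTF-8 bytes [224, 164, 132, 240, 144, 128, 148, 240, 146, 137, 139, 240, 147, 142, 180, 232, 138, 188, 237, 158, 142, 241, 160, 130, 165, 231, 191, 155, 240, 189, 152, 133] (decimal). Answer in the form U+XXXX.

Offset 0: leading byte 0xE0 = 11100000 → 3-byte char #1 = E0 A4 84.
Offset 3: leading byte 0xF0 = 11110000 → 4-byte char #2 = F0 90 80 94.
Offset 7: leading byte 0xF0 = 11110000 → 4-byte char #3 = F0 92 89 8B.
Offset 11: leading byte 0xF0 = 11110000 → 4-byte char #4 = F0 93 8E B4.
Offset 15: leading byte 0xE8 = 11101000 → 3-byte char #5 = E8 8A BC.
Offset 18: leading byte 0xED = 11101101 → 3-byte char #6 = ED 9E 8E.
Offset 21: leading byte 0xF1 = 11110001 → 4-byte char #7 = F1 A0 82 A5.
Leading byte 0xF1 = 11110001 matches 11110xxx → 4-byte sequence.
Byte 1: 0xF1 = 11110001, payload 001 (3 bits).
Byte 2: 0xA0 = 10100000 (10xxxxxx ✓), payload 100000.
Byte 3: 0x82 = 10000010 (10xxxxxx ✓), payload 000010.
Byte 4: 0xA5 = 10100101 (10xxxxxx ✓), payload 100101.
Concatenate: 001100000000010100101 = 0x600A5 (21 bits → U+600A5).

U+600A5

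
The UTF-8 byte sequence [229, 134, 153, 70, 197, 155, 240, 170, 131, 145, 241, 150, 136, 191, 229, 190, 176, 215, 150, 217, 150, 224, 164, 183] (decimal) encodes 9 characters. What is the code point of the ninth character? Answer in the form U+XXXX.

U+0937

Offset 0: leading byte 0xE5 = 11100101 → 3-byte char #1 = E5 86 99.
Offset 3: leading byte 0x46 = 01000110 → 1-byte char #2 = 46.
Offset 4: leading byte 0xC5 = 11000101 → 2-byte char #3 = C5 9B.
Offset 6: leading byte 0xF0 = 11110000 → 4-byte char #4 = F0 AA 83 91.
Offset 10: leading byte 0xF1 = 11110001 → 4-byte char #5 = F1 96 88 BF.
Offset 14: leading byte 0xE5 = 11100101 → 3-byte char #6 = E5 BE B0.
Offset 17: leading byte 0xD7 = 11010111 → 2-byte char #7 = D7 96.
Offset 19: leading byte 0xD9 = 11011001 → 2-byte char #8 = D9 96.
Offset 21: leading byte 0xE0 = 11100000 → 3-byte char #9 = E0 A4 B7.
Leading byte 0xE0 = 11100000 matches 1110xxxx → 3-byte sequence.
Byte 1: 0xE0 = 11100000, payload 0000 (4 bits).
Byte 2: 0xA4 = 10100100 (10xxxxxx ✓), payload 100100.
Byte 3: 0xB7 = 10110111 (10xxxxxx ✓), payload 110111.
Concatenate: 0000100100110111 = 0x937 (16 bits → U+0937).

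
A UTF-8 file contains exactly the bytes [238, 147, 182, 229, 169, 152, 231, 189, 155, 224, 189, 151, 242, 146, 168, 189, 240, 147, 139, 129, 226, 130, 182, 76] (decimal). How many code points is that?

Byte at offset 0: 0xEE = 11101110 → 3-byte char (#1). Advance 3.
Byte at offset 3: 0xE5 = 11100101 → 3-byte char (#2). Advance 3.
Byte at offset 6: 0xE7 = 11100111 → 3-byte char (#3). Advance 3.
Byte at offset 9: 0xE0 = 11100000 → 3-byte char (#4). Advance 3.
Byte at offset 12: 0xF2 = 11110010 → 4-byte char (#5). Advance 4.
Byte at offset 16: 0xF0 = 11110000 → 4-byte char (#6). Advance 4.
Byte at offset 20: 0xE2 = 11100010 → 3-byte char (#7). Advance 3.
Byte at offset 23: 0x4C = 01001100 → 1-byte char (#8). Advance 1.
Reached end at offset 24 after 8 code points.

8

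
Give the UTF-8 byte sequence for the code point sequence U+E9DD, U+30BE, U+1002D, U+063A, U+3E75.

U+E9DD: 3-byte form → EE A7 9D.
U+30BE: 3-byte form → E3 82 BE.
U+1002D: 4-byte form → F0 90 80 AD.
U+063A: 2-byte form → D8 BA.
U+3E75: 3-byte form → E3 B9 B5.
Concatenated (15 bytes): EE A7 9D E3 82 BE F0 90 80 AD D8 BA E3 B9 B5.

EE A7 9D E3 82 BE F0 90 80 AD D8 BA E3 B9 B5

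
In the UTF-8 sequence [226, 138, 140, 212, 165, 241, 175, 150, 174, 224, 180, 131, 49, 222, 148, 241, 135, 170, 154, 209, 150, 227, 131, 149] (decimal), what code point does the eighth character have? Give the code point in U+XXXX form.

Offset 0: leading byte 0xE2 = 11100010 → 3-byte char #1 = E2 8A 8C.
Offset 3: leading byte 0xD4 = 11010100 → 2-byte char #2 = D4 A5.
Offset 5: leading byte 0xF1 = 11110001 → 4-byte char #3 = F1 AF 96 AE.
Offset 9: leading byte 0xE0 = 11100000 → 3-byte char #4 = E0 B4 83.
Offset 12: leading byte 0x31 = 00110001 → 1-byte char #5 = 31.
Offset 13: leading byte 0xDE = 11011110 → 2-byte char #6 = DE 94.
Offset 15: leading byte 0xF1 = 11110001 → 4-byte char #7 = F1 87 AA 9A.
Offset 19: leading byte 0xD1 = 11010001 → 2-byte char #8 = D1 96.
Leading byte 0xD1 = 11010001 matches 110xxxxx → 2-byte sequence.
Byte 1: 0xD1 = 11010001, payload 10001 (5 bits).
Byte 2: 0x96 = 10010110 (10xxxxxx ✓), payload 010110.
Concatenate: 10001010110 = 0x456 (11 bits → U+0456).

U+0456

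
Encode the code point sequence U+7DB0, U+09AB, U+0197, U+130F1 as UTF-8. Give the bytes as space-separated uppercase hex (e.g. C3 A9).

U+7DB0: 3-byte form → E7 B6 B0.
U+09AB: 3-byte form → E0 A6 AB.
U+0197: 2-byte form → C6 97.
U+130F1: 4-byte form → F0 93 83 B1.
Concatenated (12 bytes): E7 B6 B0 E0 A6 AB C6 97 F0 93 83 B1.

E7 B6 B0 E0 A6 AB C6 97 F0 93 83 B1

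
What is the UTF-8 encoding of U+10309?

U+10309 = 0x10309 = 66313 decimal. In range U+10000–U+10FFFF → 4-byte form: 11110xxx 10xxxxxx 10xxxxxx 10xxxxxx.
Binary (21 bits): 000010000001100001001.
Split 3+6+6+6: 000 | 010000 | 001100 | 001001.
Byte 1: 11110000 = 0xF0.
Byte 2: 10010000 = 0x90.
Byte 3: 10001100 = 0x8C.
Byte 4: 10001001 = 0x89.

F0 90 8C 89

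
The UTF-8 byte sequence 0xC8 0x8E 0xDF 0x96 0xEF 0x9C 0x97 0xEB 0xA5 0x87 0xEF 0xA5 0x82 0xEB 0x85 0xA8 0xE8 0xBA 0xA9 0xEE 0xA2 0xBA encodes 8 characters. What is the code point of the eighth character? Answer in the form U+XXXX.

U+E8BA

Offset 0: leading byte 0xC8 = 11001000 → 2-byte char #1 = C8 8E.
Offset 2: leading byte 0xDF = 11011111 → 2-byte char #2 = DF 96.
Offset 4: leading byte 0xEF = 11101111 → 3-byte char #3 = EF 9C 97.
Offset 7: leading byte 0xEB = 11101011 → 3-byte char #4 = EB A5 87.
Offset 10: leading byte 0xEF = 11101111 → 3-byte char #5 = EF A5 82.
Offset 13: leading byte 0xEB = 11101011 → 3-byte char #6 = EB 85 A8.
Offset 16: leading byte 0xE8 = 11101000 → 3-byte char #7 = E8 BA A9.
Offset 19: leading byte 0xEE = 11101110 → 3-byte char #8 = EE A2 BA.
Leading byte 0xEE = 11101110 matches 1110xxxx → 3-byte sequence.
Byte 1: 0xEE = 11101110, payload 1110 (4 bits).
Byte 2: 0xA2 = 10100010 (10xxxxxx ✓), payload 100010.
Byte 3: 0xBA = 10111010 (10xxxxxx ✓), payload 111010.
Concatenate: 1110100010111010 = 0xE8BA (16 bits → U+E8BA).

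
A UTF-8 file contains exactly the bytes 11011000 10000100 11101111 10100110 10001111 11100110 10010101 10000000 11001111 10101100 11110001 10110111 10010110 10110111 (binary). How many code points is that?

5

Byte at offset 0: 0xD8 = 11011000 → 2-byte char (#1). Advance 2.
Byte at offset 2: 0xEF = 11101111 → 3-byte char (#2). Advance 3.
Byte at offset 5: 0xE6 = 11100110 → 3-byte char (#3). Advance 3.
Byte at offset 8: 0xCF = 11001111 → 2-byte char (#4). Advance 2.
Byte at offset 10: 0xF1 = 11110001 → 4-byte char (#5). Advance 4.
Reached end at offset 14 after 5 code points.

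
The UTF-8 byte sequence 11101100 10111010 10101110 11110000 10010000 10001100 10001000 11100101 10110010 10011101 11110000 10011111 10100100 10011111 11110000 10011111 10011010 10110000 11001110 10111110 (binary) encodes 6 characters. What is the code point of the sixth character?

Offset 0: leading byte 0xEC = 11101100 → 3-byte char #1 = EC BA AE.
Offset 3: leading byte 0xF0 = 11110000 → 4-byte char #2 = F0 90 8C 88.
Offset 7: leading byte 0xE5 = 11100101 → 3-byte char #3 = E5 B2 9D.
Offset 10: leading byte 0xF0 = 11110000 → 4-byte char #4 = F0 9F A4 9F.
Offset 14: leading byte 0xF0 = 11110000 → 4-byte char #5 = F0 9F 9A B0.
Offset 18: leading byte 0xCE = 11001110 → 2-byte char #6 = CE BE.
Leading byte 0xCE = 11001110 matches 110xxxxx → 2-byte sequence.
Byte 1: 0xCE = 11001110, payload 01110 (5 bits).
Byte 2: 0xBE = 10111110 (10xxxxxx ✓), payload 111110.
Concatenate: 01110111110 = 0x3BE (11 bits → U+03BE).

U+03BE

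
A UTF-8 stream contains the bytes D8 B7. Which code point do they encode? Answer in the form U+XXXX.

U+0637

Leading byte 0xD8 = 11011000 matches 110xxxxx → 2-byte sequence.
Byte 1: 0xD8 = 11011000, payload 11000 (5 bits).
Byte 2: 0xB7 = 10110111 (10xxxxxx ✓), payload 110111.
Concatenate: 11000110111 = 0x637 (11 bits → U+0637).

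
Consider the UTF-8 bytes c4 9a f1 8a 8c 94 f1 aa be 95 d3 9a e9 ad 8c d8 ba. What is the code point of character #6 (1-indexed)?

Offset 0: leading byte 0xC4 = 11000100 → 2-byte char #1 = C4 9A.
Offset 2: leading byte 0xF1 = 11110001 → 4-byte char #2 = F1 8A 8C 94.
Offset 6: leading byte 0xF1 = 11110001 → 4-byte char #3 = F1 AA BE 95.
Offset 10: leading byte 0xD3 = 11010011 → 2-byte char #4 = D3 9A.
Offset 12: leading byte 0xE9 = 11101001 → 3-byte char #5 = E9 AD 8C.
Offset 15: leading byte 0xD8 = 11011000 → 2-byte char #6 = D8 BA.
Leading byte 0xD8 = 11011000 matches 110xxxxx → 2-byte sequence.
Byte 1: 0xD8 = 11011000, payload 11000 (5 bits).
Byte 2: 0xBA = 10111010 (10xxxxxx ✓), payload 111010.
Concatenate: 11000111010 = 0x63A (11 bits → U+063A).

U+063A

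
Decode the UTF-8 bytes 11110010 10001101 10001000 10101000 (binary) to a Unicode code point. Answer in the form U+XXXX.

U+8D228

Leading byte 0xF2 = 11110010 matches 11110xxx → 4-byte sequence.
Byte 1: 0xF2 = 11110010, payload 010 (3 bits).
Byte 2: 0x8D = 10001101 (10xxxxxx ✓), payload 001101.
Byte 3: 0x88 = 10001000 (10xxxxxx ✓), payload 001000.
Byte 4: 0xA8 = 10101000 (10xxxxxx ✓), payload 101000.
Concatenate: 010001101001000101000 = 0x8D228 (21 bits → U+8D228).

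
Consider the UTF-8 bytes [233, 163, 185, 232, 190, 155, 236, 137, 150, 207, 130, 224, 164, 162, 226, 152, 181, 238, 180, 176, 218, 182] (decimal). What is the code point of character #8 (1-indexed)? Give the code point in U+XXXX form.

U+06B6

Offset 0: leading byte 0xE9 = 11101001 → 3-byte char #1 = E9 A3 B9.
Offset 3: leading byte 0xE8 = 11101000 → 3-byte char #2 = E8 BE 9B.
Offset 6: leading byte 0xEC = 11101100 → 3-byte char #3 = EC 89 96.
Offset 9: leading byte 0xCF = 11001111 → 2-byte char #4 = CF 82.
Offset 11: leading byte 0xE0 = 11100000 → 3-byte char #5 = E0 A4 A2.
Offset 14: leading byte 0xE2 = 11100010 → 3-byte char #6 = E2 98 B5.
Offset 17: leading byte 0xEE = 11101110 → 3-byte char #7 = EE B4 B0.
Offset 20: leading byte 0xDA = 11011010 → 2-byte char #8 = DA B6.
Leading byte 0xDA = 11011010 matches 110xxxxx → 2-byte sequence.
Byte 1: 0xDA = 11011010, payload 11010 (5 bits).
Byte 2: 0xB6 = 10110110 (10xxxxxx ✓), payload 110110.
Concatenate: 11010110110 = 0x6B6 (11 bits → U+06B6).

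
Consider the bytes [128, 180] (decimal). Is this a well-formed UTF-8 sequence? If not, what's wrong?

Byte 0x80 = 10000000 has the form 10xxxxxx — a continuation byte — but there is no preceding leading byte.

invalid (continuation byte with no leading byte)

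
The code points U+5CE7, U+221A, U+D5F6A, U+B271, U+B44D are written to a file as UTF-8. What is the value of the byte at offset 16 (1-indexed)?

0x8D

1-indexed offset 16 is 0-indexed offset 15.
U+5CE7 → 3-byte form E5 B3 A7 at offsets 0–2.
U+221A → 3-byte form E2 88 9A at offsets 3–5.
U+D5F6A → 4-byte form F3 95 BD AA at offsets 6–9.
U+B271 → 3-byte form EB 89 B1 at offsets 10–12.
U+B44D → 3-byte form EB 91 8D at offsets 13–15.
Offset 15 falls in char 5's range; it's byte 3 of EB 91 8D = 0x8D.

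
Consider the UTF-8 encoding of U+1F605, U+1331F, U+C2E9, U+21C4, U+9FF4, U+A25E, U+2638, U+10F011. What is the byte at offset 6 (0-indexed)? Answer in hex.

0x8C

U+1F605 → 4-byte form F0 9F 98 85 at offsets 0–3.
U+1331F → 4-byte form F0 93 8C 9F at offsets 4–7.
Offset 6 falls in char 2's range; it's byte 3 of F0 93 8C 9F = 0x8C.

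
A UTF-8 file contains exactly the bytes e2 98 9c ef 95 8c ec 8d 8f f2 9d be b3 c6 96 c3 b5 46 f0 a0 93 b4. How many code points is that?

8

Byte at offset 0: 0xE2 = 11100010 → 3-byte char (#1). Advance 3.
Byte at offset 3: 0xEF = 11101111 → 3-byte char (#2). Advance 3.
Byte at offset 6: 0xEC = 11101100 → 3-byte char (#3). Advance 3.
Byte at offset 9: 0xF2 = 11110010 → 4-byte char (#4). Advance 4.
Byte at offset 13: 0xC6 = 11000110 → 2-byte char (#5). Advance 2.
Byte at offset 15: 0xC3 = 11000011 → 2-byte char (#6). Advance 2.
Byte at offset 17: 0x46 = 01000110 → 1-byte char (#7). Advance 1.
Byte at offset 18: 0xF0 = 11110000 → 4-byte char (#8). Advance 4.
Reached end at offset 22 after 8 code points.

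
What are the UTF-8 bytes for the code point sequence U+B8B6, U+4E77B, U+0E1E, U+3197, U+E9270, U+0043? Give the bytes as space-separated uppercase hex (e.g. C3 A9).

EB A2 B6 F1 8E 9D BB E0 B8 9E E3 86 97 F3 A9 89 B0 43

U+B8B6: 3-byte form → EB A2 B6.
U+4E77B: 4-byte form → F1 8E 9D BB.
U+0E1E: 3-byte form → E0 B8 9E.
U+3197: 3-byte form → E3 86 97.
U+E9270: 4-byte form → F3 A9 89 B0.
U+0043: 1-byte form → 43.
Concatenated (18 bytes): EB A2 B6 F1 8E 9D BB E0 B8 9E E3 86 97 F3 A9 89 B0 43.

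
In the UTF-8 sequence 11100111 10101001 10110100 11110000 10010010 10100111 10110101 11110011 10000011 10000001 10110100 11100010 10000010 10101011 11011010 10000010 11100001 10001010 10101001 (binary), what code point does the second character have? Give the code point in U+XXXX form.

U+129F5

Offset 0: leading byte 0xE7 = 11100111 → 3-byte char #1 = E7 A9 B4.
Offset 3: leading byte 0xF0 = 11110000 → 4-byte char #2 = F0 92 A7 B5.
Leading byte 0xF0 = 11110000 matches 11110xxx → 4-byte sequence.
Byte 1: 0xF0 = 11110000, payload 000 (3 bits).
Byte 2: 0x92 = 10010010 (10xxxxxx ✓), payload 010010.
Byte 3: 0xA7 = 10100111 (10xxxxxx ✓), payload 100111.
Byte 4: 0xB5 = 10110101 (10xxxxxx ✓), payload 110101.
Concatenate: 000010010100111110101 = 0x129F5 (21 bits → U+129F5).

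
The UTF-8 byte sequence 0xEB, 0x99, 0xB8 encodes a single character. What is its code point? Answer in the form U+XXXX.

Leading byte 0xEB = 11101011 matches 1110xxxx → 3-byte sequence.
Byte 1: 0xEB = 11101011, payload 1011 (4 bits).
Byte 2: 0x99 = 10011001 (10xxxxxx ✓), payload 011001.
Byte 3: 0xB8 = 10111000 (10xxxxxx ✓), payload 111000.
Concatenate: 1011011001111000 = 0xB678 (16 bits → U+B678).

U+B678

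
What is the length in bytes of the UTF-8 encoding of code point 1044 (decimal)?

U+0414 = 0x414. UTF-8 uses 1 byte below 0x80, 2 below 0x800, 3 below 0x10000, 4 up to 0x10FFFF. 0x414 is in U+0080–U+07FF → 2 bytes.

2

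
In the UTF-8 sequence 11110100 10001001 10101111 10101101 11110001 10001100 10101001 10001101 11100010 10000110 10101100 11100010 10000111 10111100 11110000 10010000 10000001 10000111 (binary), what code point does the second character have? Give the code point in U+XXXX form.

U+4CA4D

Offset 0: leading byte 0xF4 = 11110100 → 4-byte char #1 = F4 89 AF AD.
Offset 4: leading byte 0xF1 = 11110001 → 4-byte char #2 = F1 8C A9 8D.
Leading byte 0xF1 = 11110001 matches 11110xxx → 4-byte sequence.
Byte 1: 0xF1 = 11110001, payload 001 (3 bits).
Byte 2: 0x8C = 10001100 (10xxxxxx ✓), payload 001100.
Byte 3: 0xA9 = 10101001 (10xxxxxx ✓), payload 101001.
Byte 4: 0x8D = 10001101 (10xxxxxx ✓), payload 001101.
Concatenate: 001001100101001001101 = 0x4CA4D (21 bits → U+4CA4D).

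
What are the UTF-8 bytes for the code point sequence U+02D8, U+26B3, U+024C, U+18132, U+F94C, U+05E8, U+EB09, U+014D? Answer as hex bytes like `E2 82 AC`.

CB 98 E2 9A B3 C9 8C F0 98 84 B2 EF A5 8C D7 A8 EE AC 89 C5 8D

U+02D8: 2-byte form → CB 98.
U+26B3: 3-byte form → E2 9A B3.
U+024C: 2-byte form → C9 8C.
U+18132: 4-byte form → F0 98 84 B2.
U+F94C: 3-byte form → EF A5 8C.
U+05E8: 2-byte form → D7 A8.
U+EB09: 3-byte form → EE AC 89.
U+014D: 2-byte form → C5 8D.
Concatenated (21 bytes): CB 98 E2 9A B3 C9 8C F0 98 84 B2 EF A5 8C D7 A8 EE AC 89 C5 8D.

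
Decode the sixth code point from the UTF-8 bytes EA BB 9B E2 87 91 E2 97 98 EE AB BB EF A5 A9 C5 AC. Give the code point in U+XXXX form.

Offset 0: leading byte 0xEA = 11101010 → 3-byte char #1 = EA BB 9B.
Offset 3: leading byte 0xE2 = 11100010 → 3-byte char #2 = E2 87 91.
Offset 6: leading byte 0xE2 = 11100010 → 3-byte char #3 = E2 97 98.
Offset 9: leading byte 0xEE = 11101110 → 3-byte char #4 = EE AB BB.
Offset 12: leading byte 0xEF = 11101111 → 3-byte char #5 = EF A5 A9.
Offset 15: leading byte 0xC5 = 11000101 → 2-byte char #6 = C5 AC.
Leading byte 0xC5 = 11000101 matches 110xxxxx → 2-byte sequence.
Byte 1: 0xC5 = 11000101, payload 00101 (5 bits).
Byte 2: 0xAC = 10101100 (10xxxxxx ✓), payload 101100.
Concatenate: 00101101100 = 0x16C (11 bits → U+016C).

U+016C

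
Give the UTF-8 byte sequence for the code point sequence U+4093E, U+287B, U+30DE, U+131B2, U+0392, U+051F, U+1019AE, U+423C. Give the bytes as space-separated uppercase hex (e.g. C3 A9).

F1 80 A4 BE E2 A1 BB E3 83 9E F0 93 86 B2 CE 92 D4 9F F4 81 A6 AE E4 88 BC

U+4093E: 4-byte form → F1 80 A4 BE.
U+287B: 3-byte form → E2 A1 BB.
U+30DE: 3-byte form → E3 83 9E.
U+131B2: 4-byte form → F0 93 86 B2.
U+0392: 2-byte form → CE 92.
U+051F: 2-byte form → D4 9F.
U+1019AE: 4-byte form → F4 81 A6 AE.
U+423C: 3-byte form → E4 88 BC.
Concatenated (25 bytes): F1 80 A4 BE E2 A1 BB E3 83 9E F0 93 86 B2 CE 92 D4 9F F4 81 A6 AE E4 88 BC.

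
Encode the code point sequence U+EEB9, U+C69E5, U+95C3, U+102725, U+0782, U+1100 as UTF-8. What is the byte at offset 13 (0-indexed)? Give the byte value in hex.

0xA5

U+EEB9 → 3-byte form EE BA B9 at offsets 0–2.
U+C69E5 → 4-byte form F3 86 A7 A5 at offsets 3–6.
U+95C3 → 3-byte form E9 97 83 at offsets 7–9.
U+102725 → 4-byte form F4 82 9C A5 at offsets 10–13.
Offset 13 falls in char 4's range; it's byte 4 of F4 82 9C A5 = 0xA5.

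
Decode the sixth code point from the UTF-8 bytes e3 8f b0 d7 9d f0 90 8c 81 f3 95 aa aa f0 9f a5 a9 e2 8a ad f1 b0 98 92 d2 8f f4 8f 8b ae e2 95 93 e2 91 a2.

Offset 0: leading byte 0xE3 = 11100011 → 3-byte char #1 = E3 8F B0.
Offset 3: leading byte 0xD7 = 11010111 → 2-byte char #2 = D7 9D.
Offset 5: leading byte 0xF0 = 11110000 → 4-byte char #3 = F0 90 8C 81.
Offset 9: leading byte 0xF3 = 11110011 → 4-byte char #4 = F3 95 AA AA.
Offset 13: leading byte 0xF0 = 11110000 → 4-byte char #5 = F0 9F A5 A9.
Offset 17: leading byte 0xE2 = 11100010 → 3-byte char #6 = E2 8A AD.
Leading byte 0xE2 = 11100010 matches 1110xxxx → 3-byte sequence.
Byte 1: 0xE2 = 11100010, payload 0010 (4 bits).
Byte 2: 0x8A = 10001010 (10xxxxxx ✓), payload 001010.
Byte 3: 0xAD = 10101101 (10xxxxxx ✓), payload 101101.
Concatenate: 0010001010101101 = 0x22AD (16 bits → U+22AD).

U+22AD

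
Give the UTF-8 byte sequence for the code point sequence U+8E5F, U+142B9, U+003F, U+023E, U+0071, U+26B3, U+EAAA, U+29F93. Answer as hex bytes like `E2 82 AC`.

E8 B9 9F F0 94 8A B9 3F C8 BE 71 E2 9A B3 EE AA AA F0 A9 BE 93

U+8E5F: 3-byte form → E8 B9 9F.
U+142B9: 4-byte form → F0 94 8A B9.
U+003F: 1-byte form → 3F.
U+023E: 2-byte form → C8 BE.
U+0071: 1-byte form → 71.
U+26B3: 3-byte form → E2 9A B3.
U+EAAA: 3-byte form → EE AA AA.
U+29F93: 4-byte form → F0 A9 BE 93.
Concatenated (21 bytes): E8 B9 9F F0 94 8A B9 3F C8 BE 71 E2 9A B3 EE AA AA F0 A9 BE 93.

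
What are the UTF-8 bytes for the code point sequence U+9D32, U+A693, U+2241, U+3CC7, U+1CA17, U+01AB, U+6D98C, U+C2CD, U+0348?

E9 B4 B2 EA 9A 93 E2 89 81 E3 B3 87 F0 9C A8 97 C6 AB F1 AD A6 8C EC 8B 8D CD 88

U+9D32: 3-byte form → E9 B4 B2.
U+A693: 3-byte form → EA 9A 93.
U+2241: 3-byte form → E2 89 81.
U+3CC7: 3-byte form → E3 B3 87.
U+1CA17: 4-byte form → F0 9C A8 97.
U+01AB: 2-byte form → C6 AB.
U+6D98C: 4-byte form → F1 AD A6 8C.
U+C2CD: 3-byte form → EC 8B 8D.
U+0348: 2-byte form → CD 88.
Concatenated (27 bytes): E9 B4 B2 EA 9A 93 E2 89 81 E3 B3 87 F0 9C A8 97 C6 AB F1 AD A6 8C EC 8B 8D CD 88.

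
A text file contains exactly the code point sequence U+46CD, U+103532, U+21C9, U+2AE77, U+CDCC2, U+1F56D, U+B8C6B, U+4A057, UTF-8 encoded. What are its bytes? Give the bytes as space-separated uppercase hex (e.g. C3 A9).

E4 9B 8D F4 83 94 B2 E2 87 89 F0 AA B9 B7 F3 8D B3 82 F0 9F 95 AD F2 B8 B1 AB F1 8A 81 97

U+46CD: 3-byte form → E4 9B 8D.
U+103532: 4-byte form → F4 83 94 B2.
U+21C9: 3-byte form → E2 87 89.
U+2AE77: 4-byte form → F0 AA B9 B7.
U+CDCC2: 4-byte form → F3 8D B3 82.
U+1F56D: 4-byte form → F0 9F 95 AD.
U+B8C6B: 4-byte form → F2 B8 B1 AB.
U+4A057: 4-byte form → F1 8A 81 97.
Concatenated (30 bytes): E4 9B 8D F4 83 94 B2 E2 87 89 F0 AA B9 B7 F3 8D B3 82 F0 9F 95 AD F2 B8 B1 AB F1 8A 81 97.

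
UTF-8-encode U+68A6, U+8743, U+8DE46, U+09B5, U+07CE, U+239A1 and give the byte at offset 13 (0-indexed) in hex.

0xDF

U+68A6 → 3-byte form E6 A2 A6 at offsets 0–2.
U+8743 → 3-byte form E8 9D 83 at offsets 3–5.
U+8DE46 → 4-byte form F2 8D B9 86 at offsets 6–9.
U+09B5 → 3-byte form E0 A6 B5 at offsets 10–12.
U+07CE → 2-byte form DF 8E at offsets 13–14.
Offset 13 falls in char 5's range; it's byte 1 of DF 8E = 0xDF.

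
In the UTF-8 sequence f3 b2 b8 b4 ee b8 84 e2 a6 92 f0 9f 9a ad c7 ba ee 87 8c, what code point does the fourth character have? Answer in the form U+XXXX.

U+1F6AD

Offset 0: leading byte 0xF3 = 11110011 → 4-byte char #1 = F3 B2 B8 B4.
Offset 4: leading byte 0xEE = 11101110 → 3-byte char #2 = EE B8 84.
Offset 7: leading byte 0xE2 = 11100010 → 3-byte char #3 = E2 A6 92.
Offset 10: leading byte 0xF0 = 11110000 → 4-byte char #4 = F0 9F 9A AD.
Leading byte 0xF0 = 11110000 matches 11110xxx → 4-byte sequence.
Byte 1: 0xF0 = 11110000, payload 000 (3 bits).
Byte 2: 0x9F = 10011111 (10xxxxxx ✓), payload 011111.
Byte 3: 0x9A = 10011010 (10xxxxxx ✓), payload 011010.
Byte 4: 0xAD = 10101101 (10xxxxxx ✓), payload 101101.
Concatenate: 000011111011010101101 = 0x1F6AD (21 bits → U+1F6AD).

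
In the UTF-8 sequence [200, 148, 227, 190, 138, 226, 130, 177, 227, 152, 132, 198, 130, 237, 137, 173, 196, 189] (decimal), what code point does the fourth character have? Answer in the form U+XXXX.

Offset 0: leading byte 0xC8 = 11001000 → 2-byte char #1 = C8 94.
Offset 2: leading byte 0xE3 = 11100011 → 3-byte char #2 = E3 BE 8A.
Offset 5: leading byte 0xE2 = 11100010 → 3-byte char #3 = E2 82 B1.
Offset 8: leading byte 0xE3 = 11100011 → 3-byte char #4 = E3 98 84.
Leading byte 0xE3 = 11100011 matches 1110xxxx → 3-byte sequence.
Byte 1: 0xE3 = 11100011, payload 0011 (4 bits).
Byte 2: 0x98 = 10011000 (10xxxxxx ✓), payload 011000.
Byte 3: 0x84 = 10000100 (10xxxxxx ✓), payload 000100.
Concatenate: 0011011000000100 = 0x3604 (16 bits → U+3604).

U+3604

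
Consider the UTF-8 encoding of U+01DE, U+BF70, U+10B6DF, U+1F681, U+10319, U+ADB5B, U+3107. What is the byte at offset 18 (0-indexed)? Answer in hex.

0xAD

U+01DE → 2-byte form C7 9E at offsets 0–1.
U+BF70 → 3-byte form EB BD B0 at offsets 2–4.
U+10B6DF → 4-byte form F4 8B 9B 9F at offsets 5–8.
U+1F681 → 4-byte form F0 9F 9A 81 at offsets 9–12.
U+10319 → 4-byte form F0 90 8C 99 at offsets 13–16.
U+ADB5B → 4-byte form F2 AD AD 9B at offsets 17–20.
Offset 18 falls in char 6's range; it's byte 2 of F2 AD AD 9B = 0xAD.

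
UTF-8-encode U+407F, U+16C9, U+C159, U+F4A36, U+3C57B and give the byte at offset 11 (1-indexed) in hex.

0xB4

1-indexed offset 11 is 0-indexed offset 10.
U+407F → 3-byte form E4 81 BF at offsets 0–2.
U+16C9 → 3-byte form E1 9B 89 at offsets 3–5.
U+C159 → 3-byte form EC 85 99 at offsets 6–8.
U+F4A36 → 4-byte form F3 B4 A8 B6 at offsets 9–12.
Offset 10 falls in char 4's range; it's byte 2 of F3 B4 A8 B6 = 0xB4.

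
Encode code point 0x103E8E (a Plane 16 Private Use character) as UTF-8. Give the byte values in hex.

U+103E8E = 0x103E8E = 1064590 decimal. In range U+10000–U+10FFFF → 4-byte form: 11110xxx 10xxxxxx 10xxxxxx 10xxxxxx.
Binary (21 bits): 100000011111010001110.
Split 3+6+6+6: 100 | 000011 | 111010 | 001110.
Byte 1: 11110100 = 0xF4.
Byte 2: 10000011 = 0x83.
Byte 3: 10111010 = 0xBA.
Byte 4: 10001110 = 0x8E.

F4 83 BA 8E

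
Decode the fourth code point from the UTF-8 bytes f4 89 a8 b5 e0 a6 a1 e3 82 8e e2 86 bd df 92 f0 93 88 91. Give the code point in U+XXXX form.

Offset 0: leading byte 0xF4 = 11110100 → 4-byte char #1 = F4 89 A8 B5.
Offset 4: leading byte 0xE0 = 11100000 → 3-byte char #2 = E0 A6 A1.
Offset 7: leading byte 0xE3 = 11100011 → 3-byte char #3 = E3 82 8E.
Offset 10: leading byte 0xE2 = 11100010 → 3-byte char #4 = E2 86 BD.
Leading byte 0xE2 = 11100010 matches 1110xxxx → 3-byte sequence.
Byte 1: 0xE2 = 11100010, payload 0010 (4 bits).
Byte 2: 0x86 = 10000110 (10xxxxxx ✓), payload 000110.
Byte 3: 0xBD = 10111101 (10xxxxxx ✓), payload 111101.
Concatenate: 0010000110111101 = 0x21BD (16 bits → U+21BD).

U+21BD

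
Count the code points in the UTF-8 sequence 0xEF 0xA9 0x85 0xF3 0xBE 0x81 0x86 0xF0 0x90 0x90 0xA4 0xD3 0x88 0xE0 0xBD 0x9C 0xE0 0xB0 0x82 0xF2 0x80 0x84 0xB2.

Byte at offset 0: 0xEF = 11101111 → 3-byte char (#1). Advance 3.
Byte at offset 3: 0xF3 = 11110011 → 4-byte char (#2). Advance 4.
Byte at offset 7: 0xF0 = 11110000 → 4-byte char (#3). Advance 4.
Byte at offset 11: 0xD3 = 11010011 → 2-byte char (#4). Advance 2.
Byte at offset 13: 0xE0 = 11100000 → 3-byte char (#5). Advance 3.
Byte at offset 16: 0xE0 = 11100000 → 3-byte char (#6). Advance 3.
Byte at offset 19: 0xF2 = 11110010 → 4-byte char (#7). Advance 4.
Reached end at offset 23 after 7 code points.

7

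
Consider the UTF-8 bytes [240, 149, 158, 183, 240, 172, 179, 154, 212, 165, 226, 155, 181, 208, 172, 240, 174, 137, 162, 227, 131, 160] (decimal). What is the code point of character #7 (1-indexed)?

Offset 0: leading byte 0xF0 = 11110000 → 4-byte char #1 = F0 95 9E B7.
Offset 4: leading byte 0xF0 = 11110000 → 4-byte char #2 = F0 AC B3 9A.
Offset 8: leading byte 0xD4 = 11010100 → 2-byte char #3 = D4 A5.
Offset 10: leading byte 0xE2 = 11100010 → 3-byte char #4 = E2 9B B5.
Offset 13: leading byte 0xD0 = 11010000 → 2-byte char #5 = D0 AC.
Offset 15: leading byte 0xF0 = 11110000 → 4-byte char #6 = F0 AE 89 A2.
Offset 19: leading byte 0xE3 = 11100011 → 3-byte char #7 = E3 83 A0.
Leading byte 0xE3 = 11100011 matches 1110xxxx → 3-byte sequence.
Byte 1: 0xE3 = 11100011, payload 0011 (4 bits).
Byte 2: 0x83 = 10000011 (10xxxxxx ✓), payload 000011.
Byte 3: 0xA0 = 10100000 (10xxxxxx ✓), payload 100000.
Concatenate: 0011000011100000 = 0x30E0 (16 bits → U+30E0).

U+30E0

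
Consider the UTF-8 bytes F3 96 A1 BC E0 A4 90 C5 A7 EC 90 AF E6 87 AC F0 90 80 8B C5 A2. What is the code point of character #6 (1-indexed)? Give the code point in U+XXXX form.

Offset 0: leading byte 0xF3 = 11110011 → 4-byte char #1 = F3 96 A1 BC.
Offset 4: leading byte 0xE0 = 11100000 → 3-byte char #2 = E0 A4 90.
Offset 7: leading byte 0xC5 = 11000101 → 2-byte char #3 = C5 A7.
Offset 9: leading byte 0xEC = 11101100 → 3-byte char #4 = EC 90 AF.
Offset 12: leading byte 0xE6 = 11100110 → 3-byte char #5 = E6 87 AC.
Offset 15: leading byte 0xF0 = 11110000 → 4-byte char #6 = F0 90 80 8B.
Leading byte 0xF0 = 11110000 matches 11110xxx → 4-byte sequence.
Byte 1: 0xF0 = 11110000, payload 000 (3 bits).
Byte 2: 0x90 = 10010000 (10xxxxxx ✓), payload 010000.
Byte 3: 0x80 = 10000000 (10xxxxxx ✓), payload 000000.
Byte 4: 0x8B = 10001011 (10xxxxxx ✓), payload 001011.
Concatenate: 000010000000000001011 = 0x1000B (21 bits → U+1000B).

U+1000B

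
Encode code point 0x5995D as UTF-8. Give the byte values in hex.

U+5995D = 0x5995D = 366941 decimal. In range U+10000–U+10FFFF → 4-byte form: 11110xxx 10xxxxxx 10xxxxxx 10xxxxxx.
Binary (21 bits): 001011001100101011101.
Split 3+6+6+6: 001 | 011001 | 100101 | 011101.
Byte 1: 11110001 = 0xF1.
Byte 2: 10011001 = 0x99.
Byte 3: 10100101 = 0xA5.
Byte 4: 10011101 = 0x9D.

F1 99 A5 9D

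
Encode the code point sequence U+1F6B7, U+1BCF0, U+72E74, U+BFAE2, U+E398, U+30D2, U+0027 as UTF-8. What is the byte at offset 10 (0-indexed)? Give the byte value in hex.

0xB9

U+1F6B7 → 4-byte form F0 9F 9A B7 at offsets 0–3.
U+1BCF0 → 4-byte form F0 9B B3 B0 at offsets 4–7.
U+72E74 → 4-byte form F1 B2 B9 B4 at offsets 8–11.
Offset 10 falls in char 3's range; it's byte 3 of F1 B2 B9 B4 = 0xB9.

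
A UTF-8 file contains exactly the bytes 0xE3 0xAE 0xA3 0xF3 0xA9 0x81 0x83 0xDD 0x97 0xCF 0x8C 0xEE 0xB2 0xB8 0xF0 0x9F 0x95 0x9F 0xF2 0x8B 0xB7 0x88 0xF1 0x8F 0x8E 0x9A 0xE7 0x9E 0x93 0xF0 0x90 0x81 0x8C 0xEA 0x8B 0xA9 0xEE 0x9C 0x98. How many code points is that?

Byte at offset 0: 0xE3 = 11100011 → 3-byte char (#1). Advance 3.
Byte at offset 3: 0xF3 = 11110011 → 4-byte char (#2). Advance 4.
Byte at offset 7: 0xDD = 11011101 → 2-byte char (#3). Advance 2.
Byte at offset 9: 0xCF = 11001111 → 2-byte char (#4). Advance 2.
Byte at offset 11: 0xEE = 11101110 → 3-byte char (#5). Advance 3.
Byte at offset 14: 0xF0 = 11110000 → 4-byte char (#6). Advance 4.
Byte at offset 18: 0xF2 = 11110010 → 4-byte char (#7). Advance 4.
Byte at offset 22: 0xF1 = 11110001 → 4-byte char (#8). Advance 4.
Byte at offset 26: 0xE7 = 11100111 → 3-byte char (#9). Advance 3.
Byte at offset 29: 0xF0 = 11110000 → 4-byte char (#10). Advance 4.
Byte at offset 33: 0xEA = 11101010 → 3-byte char (#11). Advance 3.
Byte at offset 36: 0xEE = 11101110 → 3-byte char (#12). Advance 3.
Reached end at offset 39 after 12 code points.

12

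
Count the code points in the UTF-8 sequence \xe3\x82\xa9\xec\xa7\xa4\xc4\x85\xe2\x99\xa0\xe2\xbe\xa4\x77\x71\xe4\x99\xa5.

Byte at offset 0: 0xE3 = 11100011 → 3-byte char (#1). Advance 3.
Byte at offset 3: 0xEC = 11101100 → 3-byte char (#2). Advance 3.
Byte at offset 6: 0xC4 = 11000100 → 2-byte char (#3). Advance 2.
Byte at offset 8: 0xE2 = 11100010 → 3-byte char (#4). Advance 3.
Byte at offset 11: 0xE2 = 11100010 → 3-byte char (#5). Advance 3.
Byte at offset 14: 0x77 = 01110111 → 1-byte char (#6). Advance 1.
Byte at offset 15: 0x71 = 01110001 → 1-byte char (#7). Advance 1.
Byte at offset 16: 0xE4 = 11100100 → 3-byte char (#8). Advance 3.
Reached end at offset 19 after 8 code points.

8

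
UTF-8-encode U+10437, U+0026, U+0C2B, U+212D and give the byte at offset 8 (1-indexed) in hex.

1-indexed offset 8 is 0-indexed offset 7.
U+10437 → 4-byte form F0 90 90 B7 at offsets 0–3.
U+0026 → 1-byte form 26 at offsets 4–4.
U+0C2B → 3-byte form E0 B0 AB at offsets 5–7.
Offset 7 falls in char 3's range; it's byte 3 of E0 B0 AB = 0xAB.

0xAB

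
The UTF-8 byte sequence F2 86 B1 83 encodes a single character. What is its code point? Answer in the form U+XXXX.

Leading byte 0xF2 = 11110010 matches 11110xxx → 4-byte sequence.
Byte 1: 0xF2 = 11110010, payload 010 (3 bits).
Byte 2: 0x86 = 10000110 (10xxxxxx ✓), payload 000110.
Byte 3: 0xB1 = 10110001 (10xxxxxx ✓), payload 110001.
Byte 4: 0x83 = 10000011 (10xxxxxx ✓), payload 000011.
Concatenate: 010000110110001000011 = 0x86C43 (21 bits → U+86C43).

U+86C43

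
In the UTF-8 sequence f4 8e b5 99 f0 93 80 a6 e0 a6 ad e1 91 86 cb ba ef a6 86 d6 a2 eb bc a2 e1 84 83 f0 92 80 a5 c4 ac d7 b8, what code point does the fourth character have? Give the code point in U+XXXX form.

Offset 0: leading byte 0xF4 = 11110100 → 4-byte char #1 = F4 8E B5 99.
Offset 4: leading byte 0xF0 = 11110000 → 4-byte char #2 = F0 93 80 A6.
Offset 8: leading byte 0xE0 = 11100000 → 3-byte char #3 = E0 A6 AD.
Offset 11: leading byte 0xE1 = 11100001 → 3-byte char #4 = E1 91 86.
Leading byte 0xE1 = 11100001 matches 1110xxxx → 3-byte sequence.
Byte 1: 0xE1 = 11100001, payload 0001 (4 bits).
Byte 2: 0x91 = 10010001 (10xxxxxx ✓), payload 010001.
Byte 3: 0x86 = 10000110 (10xxxxxx ✓), payload 000110.
Concatenate: 0001010001000110 = 0x1446 (16 bits → U+1446).

U+1446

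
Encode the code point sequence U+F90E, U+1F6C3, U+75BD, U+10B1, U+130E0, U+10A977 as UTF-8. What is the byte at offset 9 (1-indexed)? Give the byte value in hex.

1-indexed offset 9 is 0-indexed offset 8.
U+F90E → 3-byte form EF A4 8E at offsets 0–2.
U+1F6C3 → 4-byte form F0 9F 9B 83 at offsets 3–6.
U+75BD → 3-byte form E7 96 BD at offsets 7–9.
Offset 8 falls in char 3's range; it's byte 2 of E7 96 BD = 0x96.

0x96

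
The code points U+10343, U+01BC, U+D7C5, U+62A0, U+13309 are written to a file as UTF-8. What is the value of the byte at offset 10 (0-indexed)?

U+10343 → 4-byte form F0 90 8D 83 at offsets 0–3.
U+01BC → 2-byte form C6 BC at offsets 4–5.
U+D7C5 → 3-byte form ED 9F 85 at offsets 6–8.
U+62A0 → 3-byte form E6 8A A0 at offsets 9–11.
Offset 10 falls in char 4's range; it's byte 2 of E6 8A A0 = 0x8A.

0x8A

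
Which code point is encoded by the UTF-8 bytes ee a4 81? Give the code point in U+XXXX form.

Leading byte 0xEE = 11101110 matches 1110xxxx → 3-byte sequence.
Byte 1: 0xEE = 11101110, payload 1110 (4 bits).
Byte 2: 0xA4 = 10100100 (10xxxxxx ✓), payload 100100.
Byte 3: 0x81 = 10000001 (10xxxxxx ✓), payload 000001.
Concatenate: 1110100100000001 = 0xE901 (16 bits → U+E901).

U+E901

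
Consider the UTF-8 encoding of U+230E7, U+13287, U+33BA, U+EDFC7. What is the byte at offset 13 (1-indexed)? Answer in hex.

1-indexed offset 13 is 0-indexed offset 12.
U+230E7 → 4-byte form F0 A3 83 A7 at offsets 0–3.
U+13287 → 4-byte form F0 93 8A 87 at offsets 4–7.
U+33BA → 3-byte form E3 8E BA at offsets 8–10.
U+EDFC7 → 4-byte form F3 AD BF 87 at offsets 11–14.
Offset 12 falls in char 4's range; it's byte 2 of F3 AD BF 87 = 0xAD.

0xAD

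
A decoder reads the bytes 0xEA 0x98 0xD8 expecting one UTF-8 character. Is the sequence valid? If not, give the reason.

Leading byte 0xEA = 11101010 → 3-byte form.
Byte 3 is 0xD8 = 11011000, which is not 10xxxxxx — expected a continuation byte.

invalid (non-continuation byte where continuation expected)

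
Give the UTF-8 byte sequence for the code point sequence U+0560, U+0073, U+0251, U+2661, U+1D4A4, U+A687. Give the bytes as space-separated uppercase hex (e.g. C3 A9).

U+0560: 2-byte form → D5 A0.
U+0073: 1-byte form → 73.
U+0251: 2-byte form → C9 91.
U+2661: 3-byte form → E2 99 A1.
U+1D4A4: 4-byte form → F0 9D 92 A4.
U+A687: 3-byte form → EA 9A 87.
Concatenated (15 bytes): D5 A0 73 C9 91 E2 99 A1 F0 9D 92 A4 EA 9A 87.

D5 A0 73 C9 91 E2 99 A1 F0 9D 92 A4 EA 9A 87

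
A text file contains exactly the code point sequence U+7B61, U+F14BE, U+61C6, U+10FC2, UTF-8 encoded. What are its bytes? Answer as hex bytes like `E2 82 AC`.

E7 AD A1 F3 B1 92 BE E6 87 86 F0 90 BF 82

U+7B61: 3-byte form → E7 AD A1.
U+F14BE: 4-byte form → F3 B1 92 BE.
U+61C6: 3-byte form → E6 87 86.
U+10FC2: 4-byte form → F0 90 BF 82.
Concatenated (14 bytes): E7 AD A1 F3 B1 92 BE E6 87 86 F0 90 BF 82.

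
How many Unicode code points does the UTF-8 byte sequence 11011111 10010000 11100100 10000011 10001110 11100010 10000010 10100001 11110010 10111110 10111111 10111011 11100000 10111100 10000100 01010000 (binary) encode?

Byte at offset 0: 0xDF = 11011111 → 2-byte char (#1). Advance 2.
Byte at offset 2: 0xE4 = 11100100 → 3-byte char (#2). Advance 3.
Byte at offset 5: 0xE2 = 11100010 → 3-byte char (#3). Advance 3.
Byte at offset 8: 0xF2 = 11110010 → 4-byte char (#4). Advance 4.
Byte at offset 12: 0xE0 = 11100000 → 3-byte char (#5). Advance 3.
Byte at offset 15: 0x50 = 01010000 → 1-byte char (#6). Advance 1.
Reached end at offset 16 after 6 code points.

6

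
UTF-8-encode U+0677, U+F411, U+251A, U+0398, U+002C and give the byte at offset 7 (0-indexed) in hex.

U+0677 → 2-byte form D9 B7 at offsets 0–1.
U+F411 → 3-byte form EF 90 91 at offsets 2–4.
U+251A → 3-byte form E2 94 9A at offsets 5–7.
Offset 7 falls in char 3's range; it's byte 3 of E2 94 9A = 0x9A.

0x9A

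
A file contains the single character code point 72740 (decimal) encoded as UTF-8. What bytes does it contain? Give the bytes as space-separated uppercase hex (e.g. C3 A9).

F0 91 B0 A4

U+11C24 = 0x11C24 = 72740 decimal. In range U+10000–U+10FFFF → 4-byte form: 11110xxx 10xxxxxx 10xxxxxx 10xxxxxx.
Binary (21 bits): 000010001110000100100.
Split 3+6+6+6: 000 | 010001 | 110000 | 100100.
Byte 1: 11110000 = 0xF0.
Byte 2: 10010001 = 0x91.
Byte 3: 10110000 = 0xB0.
Byte 4: 10100100 = 0xA4.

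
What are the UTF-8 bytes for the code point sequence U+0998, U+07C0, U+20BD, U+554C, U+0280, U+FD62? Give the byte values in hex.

U+0998: 3-byte form → E0 A6 98.
U+07C0: 2-byte form → DF 80.
U+20BD: 3-byte form → E2 82 BD.
U+554C: 3-byte form → E5 95 8C.
U+0280: 2-byte form → CA 80.
U+FD62: 3-byte form → EF B5 A2.
Concatenated (16 bytes): E0 A6 98 DF 80 E2 82 BD E5 95 8C CA 80 EF B5 A2.

E0 A6 98 DF 80 E2 82 BD E5 95 8C CA 80 EF B5 A2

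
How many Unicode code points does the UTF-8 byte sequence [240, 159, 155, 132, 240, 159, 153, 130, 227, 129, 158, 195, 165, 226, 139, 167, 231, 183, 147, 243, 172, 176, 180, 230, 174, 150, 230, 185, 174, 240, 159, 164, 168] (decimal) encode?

10

Byte at offset 0: 0xF0 = 11110000 → 4-byte char (#1). Advance 4.
Byte at offset 4: 0xF0 = 11110000 → 4-byte char (#2). Advance 4.
Byte at offset 8: 0xE3 = 11100011 → 3-byte char (#3). Advance 3.
Byte at offset 11: 0xC3 = 11000011 → 2-byte char (#4). Advance 2.
Byte at offset 13: 0xE2 = 11100010 → 3-byte char (#5). Advance 3.
Byte at offset 16: 0xE7 = 11100111 → 3-byte char (#6). Advance 3.
Byte at offset 19: 0xF3 = 11110011 → 4-byte char (#7). Advance 4.
Byte at offset 23: 0xE6 = 11100110 → 3-byte char (#8). Advance 3.
Byte at offset 26: 0xE6 = 11100110 → 3-byte char (#9). Advance 3.
Byte at offset 29: 0xF0 = 11110000 → 4-byte char (#10). Advance 4.
Reached end at offset 33 after 10 code points.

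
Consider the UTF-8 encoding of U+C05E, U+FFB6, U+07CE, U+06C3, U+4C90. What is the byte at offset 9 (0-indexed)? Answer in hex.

0x83

U+C05E → 3-byte form EC 81 9E at offsets 0–2.
U+FFB6 → 3-byte form EF BE B6 at offsets 3–5.
U+07CE → 2-byte form DF 8E at offsets 6–7.
U+06C3 → 2-byte form DB 83 at offsets 8–9.
Offset 9 falls in char 4's range; it's byte 2 of DB 83 = 0x83.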